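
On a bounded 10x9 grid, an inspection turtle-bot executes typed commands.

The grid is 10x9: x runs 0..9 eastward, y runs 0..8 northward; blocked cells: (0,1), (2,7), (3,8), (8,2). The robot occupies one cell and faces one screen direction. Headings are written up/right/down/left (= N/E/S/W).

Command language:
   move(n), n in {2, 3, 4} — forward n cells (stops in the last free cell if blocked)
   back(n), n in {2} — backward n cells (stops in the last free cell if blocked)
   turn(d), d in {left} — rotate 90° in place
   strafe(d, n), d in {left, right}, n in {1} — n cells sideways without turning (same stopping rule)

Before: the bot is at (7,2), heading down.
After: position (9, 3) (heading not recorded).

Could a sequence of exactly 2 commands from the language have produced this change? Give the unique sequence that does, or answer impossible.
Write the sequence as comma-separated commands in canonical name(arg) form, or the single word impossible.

every 2-command combo misses the target.

impossible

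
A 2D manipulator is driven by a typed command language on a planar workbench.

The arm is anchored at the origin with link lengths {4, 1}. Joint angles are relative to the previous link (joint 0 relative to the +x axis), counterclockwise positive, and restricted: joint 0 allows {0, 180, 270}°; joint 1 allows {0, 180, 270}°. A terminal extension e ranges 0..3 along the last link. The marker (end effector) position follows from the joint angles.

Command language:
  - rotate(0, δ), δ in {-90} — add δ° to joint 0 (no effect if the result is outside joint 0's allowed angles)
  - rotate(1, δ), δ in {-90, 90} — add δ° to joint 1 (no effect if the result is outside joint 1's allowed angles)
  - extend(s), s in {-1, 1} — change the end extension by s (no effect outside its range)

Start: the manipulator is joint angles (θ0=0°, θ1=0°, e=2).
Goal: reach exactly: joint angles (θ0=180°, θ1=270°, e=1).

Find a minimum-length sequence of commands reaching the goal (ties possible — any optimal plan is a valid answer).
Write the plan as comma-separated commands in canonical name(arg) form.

rotate(1, -90), rotate(0, -90), rotate(0, -90), extend(-1)

initial: joint angles (θ0=0°, θ1=0°, e=2)
[1] after rotate(1, -90): joint angles (θ0=0°, θ1=270°, e=2)
[2] after rotate(0, -90): joint angles (θ0=270°, θ1=270°, e=2)
[3] after rotate(0, -90): joint angles (θ0=180°, θ1=270°, e=2)
[4] after extend(-1): joint angles (θ0=180°, θ1=270°, e=1)
no 3-step plan works, so 4 is optimal.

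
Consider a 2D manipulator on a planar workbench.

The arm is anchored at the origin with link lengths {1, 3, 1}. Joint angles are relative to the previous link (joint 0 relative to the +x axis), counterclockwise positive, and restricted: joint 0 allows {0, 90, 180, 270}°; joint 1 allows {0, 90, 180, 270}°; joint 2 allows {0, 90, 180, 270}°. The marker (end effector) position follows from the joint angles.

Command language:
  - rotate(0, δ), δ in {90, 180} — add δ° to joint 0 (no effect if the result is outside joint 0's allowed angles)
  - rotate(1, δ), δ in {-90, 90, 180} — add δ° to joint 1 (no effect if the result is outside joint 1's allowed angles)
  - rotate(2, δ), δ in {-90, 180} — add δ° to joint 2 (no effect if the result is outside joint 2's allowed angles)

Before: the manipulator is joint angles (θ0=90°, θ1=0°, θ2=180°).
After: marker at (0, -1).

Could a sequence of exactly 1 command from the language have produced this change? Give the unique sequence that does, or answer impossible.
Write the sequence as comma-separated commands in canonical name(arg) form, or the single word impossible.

start: joint angles (θ0=90°, θ1=0°, θ2=180°)
[1] after rotate(1, 180): joint angles (θ0=90°, θ1=180°, θ2=180°)
no other 1-command option fits: unique.

rotate(1, 180)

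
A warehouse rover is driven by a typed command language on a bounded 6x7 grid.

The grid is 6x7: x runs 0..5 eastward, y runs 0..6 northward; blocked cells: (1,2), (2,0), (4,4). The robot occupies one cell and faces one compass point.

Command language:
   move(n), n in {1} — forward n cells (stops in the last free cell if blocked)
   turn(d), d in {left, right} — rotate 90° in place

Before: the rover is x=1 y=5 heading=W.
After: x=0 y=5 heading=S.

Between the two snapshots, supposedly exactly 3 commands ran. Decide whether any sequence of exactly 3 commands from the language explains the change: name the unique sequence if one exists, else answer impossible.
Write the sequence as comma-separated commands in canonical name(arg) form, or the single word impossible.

key: position moved to (0,5) AND the heading swung to S — translation plus rotation needed
begin: x=1 y=5 heading=W
step 1 (move(1)): x=0 y=5 heading=W
step 2 (move(1)): x=0 y=5 heading=W
step 3 (turn(left)): x=0 y=5 heading=S
uniquely the one of 27 3-step routes that fits.

move(1), move(1), turn(left)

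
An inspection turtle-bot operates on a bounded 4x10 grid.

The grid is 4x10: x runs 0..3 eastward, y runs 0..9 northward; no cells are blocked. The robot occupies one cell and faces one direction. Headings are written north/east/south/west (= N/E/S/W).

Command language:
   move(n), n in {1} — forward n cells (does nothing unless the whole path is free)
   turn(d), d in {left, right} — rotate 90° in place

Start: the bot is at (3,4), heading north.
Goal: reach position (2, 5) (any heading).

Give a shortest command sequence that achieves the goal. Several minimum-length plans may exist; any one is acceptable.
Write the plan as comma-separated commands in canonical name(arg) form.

t0: at (3,4), heading north
1. move(1) → at (3,5), heading north
2. turn(left) → at (3,5), heading west
3. move(1) → at (2,5), heading west
nothing shorter than 3 reaches the goal.

move(1), turn(left), move(1)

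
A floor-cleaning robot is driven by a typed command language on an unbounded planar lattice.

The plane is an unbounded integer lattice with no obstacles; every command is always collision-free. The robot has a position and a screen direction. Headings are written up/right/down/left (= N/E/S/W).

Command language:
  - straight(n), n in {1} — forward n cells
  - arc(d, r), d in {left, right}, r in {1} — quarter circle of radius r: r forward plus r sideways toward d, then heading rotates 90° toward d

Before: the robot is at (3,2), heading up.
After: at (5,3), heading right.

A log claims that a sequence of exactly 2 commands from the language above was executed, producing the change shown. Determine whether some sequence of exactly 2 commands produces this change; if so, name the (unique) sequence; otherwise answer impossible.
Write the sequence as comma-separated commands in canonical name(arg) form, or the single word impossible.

key: running straight(1) before arc(right, 1) would end elsewhere — order is forced
start: at (3,2), heading up
[1] after arc(right, 1): at (4,3), heading right
[2] after straight(1): at (5,3), heading right
no rival 2-sequence matches.

arc(right, 1), straight(1)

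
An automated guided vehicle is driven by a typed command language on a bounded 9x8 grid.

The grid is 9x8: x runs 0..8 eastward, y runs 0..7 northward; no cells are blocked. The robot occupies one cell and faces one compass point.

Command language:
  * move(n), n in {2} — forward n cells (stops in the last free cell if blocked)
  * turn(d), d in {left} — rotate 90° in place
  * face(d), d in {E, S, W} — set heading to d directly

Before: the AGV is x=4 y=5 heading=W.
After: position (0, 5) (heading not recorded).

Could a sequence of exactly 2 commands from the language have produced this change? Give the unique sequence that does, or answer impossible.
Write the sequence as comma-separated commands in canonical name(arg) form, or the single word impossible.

from: x=4 y=5 heading=W
1. move(2) → x=2 y=5 heading=W
2. move(2) → x=0 y=5 heading=W
uniquely the one of 25 2-step routes that fits.

move(2), move(2)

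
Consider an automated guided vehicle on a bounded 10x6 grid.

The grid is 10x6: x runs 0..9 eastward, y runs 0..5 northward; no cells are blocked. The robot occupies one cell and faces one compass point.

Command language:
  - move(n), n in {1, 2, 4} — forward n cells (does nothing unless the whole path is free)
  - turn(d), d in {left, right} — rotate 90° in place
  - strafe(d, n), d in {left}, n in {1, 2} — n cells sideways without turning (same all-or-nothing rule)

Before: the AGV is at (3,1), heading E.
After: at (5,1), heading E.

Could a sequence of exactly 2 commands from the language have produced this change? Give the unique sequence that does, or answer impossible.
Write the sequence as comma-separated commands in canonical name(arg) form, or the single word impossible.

key: heading stays E — no command in the sequence turns
t0: at (3,1), heading E
t=1 move(1) ⇒ at (4,1), heading E
t=2 move(1) ⇒ at (5,1), heading E
no other 2-command option fits: unique.

move(1), move(1)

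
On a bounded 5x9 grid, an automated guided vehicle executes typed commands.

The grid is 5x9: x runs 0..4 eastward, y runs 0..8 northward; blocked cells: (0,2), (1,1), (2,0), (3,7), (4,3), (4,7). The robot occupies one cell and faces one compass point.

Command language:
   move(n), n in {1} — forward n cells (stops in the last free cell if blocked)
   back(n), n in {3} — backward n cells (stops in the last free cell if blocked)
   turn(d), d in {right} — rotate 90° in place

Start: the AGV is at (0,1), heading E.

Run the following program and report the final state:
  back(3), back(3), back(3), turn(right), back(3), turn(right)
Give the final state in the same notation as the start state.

at (0,1), heading W

t0: at (0,1), heading E
t=1 back(3) ⇒ at (0,1), heading E
t=2 back(3) ⇒ at (0,1), heading E
t=3 back(3) ⇒ at (0,1), heading E
t=4 turn(right) ⇒ at (0,1), heading S
t=5 back(3) ⇒ at (0,1), heading S
t=6 turn(right) ⇒ at (0,1), heading W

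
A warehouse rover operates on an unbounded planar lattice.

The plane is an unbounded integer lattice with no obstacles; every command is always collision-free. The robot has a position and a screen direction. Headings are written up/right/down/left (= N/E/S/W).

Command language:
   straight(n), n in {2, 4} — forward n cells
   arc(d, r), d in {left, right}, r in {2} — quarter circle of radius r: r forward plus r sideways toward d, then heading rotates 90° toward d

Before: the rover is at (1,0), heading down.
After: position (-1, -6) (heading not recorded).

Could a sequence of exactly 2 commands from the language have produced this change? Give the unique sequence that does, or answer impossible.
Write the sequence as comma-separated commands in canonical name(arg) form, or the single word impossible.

straight(4), arc(right, 2)

key: running arc(right, 2) before straight(4) would end elsewhere — order is forced
initial: at (1,0), heading down
step 1 (straight(4)): at (1,-4), heading down
step 2 (arc(right, 2)): at (-1,-6), heading left
uniquely the one of 16 2-step routes that fits.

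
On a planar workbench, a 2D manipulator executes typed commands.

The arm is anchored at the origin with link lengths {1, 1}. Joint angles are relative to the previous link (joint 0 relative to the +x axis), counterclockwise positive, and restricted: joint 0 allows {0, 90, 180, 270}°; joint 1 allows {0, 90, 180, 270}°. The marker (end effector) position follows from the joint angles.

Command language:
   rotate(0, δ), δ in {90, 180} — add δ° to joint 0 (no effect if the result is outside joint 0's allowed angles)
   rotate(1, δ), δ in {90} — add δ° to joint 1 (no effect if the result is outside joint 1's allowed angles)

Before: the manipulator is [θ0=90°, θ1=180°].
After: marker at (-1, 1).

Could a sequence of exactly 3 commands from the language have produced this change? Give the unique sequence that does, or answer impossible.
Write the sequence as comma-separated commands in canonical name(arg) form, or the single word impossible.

initial: [θ0=90°, θ1=180°]
step 1 (rotate(1, 90)): [θ0=90°, θ1=270°]
step 2 (rotate(1, 90)): [θ0=90°, θ1=0°]
step 3 (rotate(1, 90)): [θ0=90°, θ1=90°]
uniquely the one of 27 3-step routes that fits.

rotate(1, 90), rotate(1, 90), rotate(1, 90)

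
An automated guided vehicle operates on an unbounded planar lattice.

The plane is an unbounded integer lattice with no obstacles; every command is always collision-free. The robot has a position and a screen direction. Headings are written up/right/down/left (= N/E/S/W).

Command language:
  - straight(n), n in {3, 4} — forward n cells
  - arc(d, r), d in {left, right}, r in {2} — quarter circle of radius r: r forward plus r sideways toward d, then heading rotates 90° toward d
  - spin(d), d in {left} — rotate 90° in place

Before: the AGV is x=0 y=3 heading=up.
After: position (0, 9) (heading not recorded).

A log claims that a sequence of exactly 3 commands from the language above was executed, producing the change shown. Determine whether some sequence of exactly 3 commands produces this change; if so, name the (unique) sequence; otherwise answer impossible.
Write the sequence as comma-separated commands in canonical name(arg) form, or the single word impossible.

key: order matters: swapping straight(3) and spin(left) lands elsewhere
from: x=0 y=3 heading=up
t=1 straight(3) ⇒ x=0 y=6 heading=up
t=2 straight(3) ⇒ x=0 y=9 heading=up
t=3 spin(left) ⇒ x=0 y=9 heading=left
no rival 3-sequence matches.

straight(3), straight(3), spin(left)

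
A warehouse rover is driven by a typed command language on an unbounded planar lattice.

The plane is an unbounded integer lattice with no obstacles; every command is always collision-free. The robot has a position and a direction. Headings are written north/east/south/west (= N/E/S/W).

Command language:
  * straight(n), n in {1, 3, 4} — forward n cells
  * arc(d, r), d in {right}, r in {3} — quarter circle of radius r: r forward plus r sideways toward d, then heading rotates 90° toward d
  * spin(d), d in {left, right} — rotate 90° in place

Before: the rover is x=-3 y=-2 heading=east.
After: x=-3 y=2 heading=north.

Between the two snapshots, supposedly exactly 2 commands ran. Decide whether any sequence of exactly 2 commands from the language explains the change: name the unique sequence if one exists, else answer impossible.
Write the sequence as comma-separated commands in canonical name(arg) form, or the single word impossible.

spin(left), straight(4)

key: position moved to (-3,2) AND the heading swung to N — translation plus rotation needed
t0: x=-3 y=-2 heading=east
[1] after spin(left): x=-3 y=-2 heading=north
[2] after straight(4): x=-3 y=2 heading=north
all 36 alternatives checked — unique.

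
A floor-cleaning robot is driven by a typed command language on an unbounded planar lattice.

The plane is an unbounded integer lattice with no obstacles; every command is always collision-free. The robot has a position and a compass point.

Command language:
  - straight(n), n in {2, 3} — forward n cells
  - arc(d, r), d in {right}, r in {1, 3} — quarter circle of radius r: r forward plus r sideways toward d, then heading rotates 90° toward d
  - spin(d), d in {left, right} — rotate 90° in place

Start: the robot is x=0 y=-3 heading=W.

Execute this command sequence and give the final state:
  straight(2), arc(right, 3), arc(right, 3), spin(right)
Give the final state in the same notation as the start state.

x=-2 y=3 heading=S

initial: x=0 y=-3 heading=W
[1] after straight(2): x=-2 y=-3 heading=W
[2] after arc(right, 3): x=-5 y=0 heading=N
[3] after arc(right, 3): x=-2 y=3 heading=E
[4] after spin(right): x=-2 y=3 heading=S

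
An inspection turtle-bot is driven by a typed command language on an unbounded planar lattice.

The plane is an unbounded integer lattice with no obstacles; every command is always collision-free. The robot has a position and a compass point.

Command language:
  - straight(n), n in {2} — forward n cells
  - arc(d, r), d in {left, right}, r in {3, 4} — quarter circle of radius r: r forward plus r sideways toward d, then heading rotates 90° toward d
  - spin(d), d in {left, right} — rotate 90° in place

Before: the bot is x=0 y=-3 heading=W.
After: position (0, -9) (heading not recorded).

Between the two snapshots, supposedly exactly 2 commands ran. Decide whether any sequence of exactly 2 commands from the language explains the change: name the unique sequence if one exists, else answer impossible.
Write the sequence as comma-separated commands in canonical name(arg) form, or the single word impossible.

t0: x=0 y=-3 heading=W
1. arc(left, 3) → x=-3 y=-6 heading=S
2. arc(left, 3) → x=0 y=-9 heading=E
no other 2-command option fits: unique.

arc(left, 3), arc(left, 3)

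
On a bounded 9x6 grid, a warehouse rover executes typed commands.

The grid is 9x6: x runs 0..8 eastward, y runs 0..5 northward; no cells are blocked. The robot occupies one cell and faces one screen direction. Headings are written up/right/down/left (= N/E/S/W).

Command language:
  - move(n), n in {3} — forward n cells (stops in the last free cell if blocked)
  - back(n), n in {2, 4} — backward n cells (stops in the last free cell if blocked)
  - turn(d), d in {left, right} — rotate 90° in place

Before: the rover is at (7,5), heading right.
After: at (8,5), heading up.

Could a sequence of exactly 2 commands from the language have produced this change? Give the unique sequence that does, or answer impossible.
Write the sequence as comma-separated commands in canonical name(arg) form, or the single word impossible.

key: cell and facing (now N) both changed — the 2 commands mix motion and turning
t0: at (7,5), heading right
step 1 (move(3)): at (8,5), heading right
step 2 (turn(left)): at (8,5), heading up
all 25 alternatives checked — unique.

move(3), turn(left)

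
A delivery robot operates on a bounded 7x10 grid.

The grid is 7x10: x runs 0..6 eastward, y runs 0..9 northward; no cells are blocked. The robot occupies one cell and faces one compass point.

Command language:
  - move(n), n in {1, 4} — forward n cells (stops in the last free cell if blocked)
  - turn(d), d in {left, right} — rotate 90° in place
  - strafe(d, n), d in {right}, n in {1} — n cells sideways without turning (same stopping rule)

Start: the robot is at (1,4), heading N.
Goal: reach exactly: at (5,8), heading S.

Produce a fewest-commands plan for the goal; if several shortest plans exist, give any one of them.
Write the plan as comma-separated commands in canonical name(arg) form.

begin: at (1,4), heading N
[1] after move(4): at (1,8), heading N
[2] after turn(right): at (1,8), heading E
[3] after move(4): at (5,8), heading E
[4] after turn(right): at (5,8), heading S
minimal: 4 command(s), checked below 4.

move(4), turn(right), move(4), turn(right)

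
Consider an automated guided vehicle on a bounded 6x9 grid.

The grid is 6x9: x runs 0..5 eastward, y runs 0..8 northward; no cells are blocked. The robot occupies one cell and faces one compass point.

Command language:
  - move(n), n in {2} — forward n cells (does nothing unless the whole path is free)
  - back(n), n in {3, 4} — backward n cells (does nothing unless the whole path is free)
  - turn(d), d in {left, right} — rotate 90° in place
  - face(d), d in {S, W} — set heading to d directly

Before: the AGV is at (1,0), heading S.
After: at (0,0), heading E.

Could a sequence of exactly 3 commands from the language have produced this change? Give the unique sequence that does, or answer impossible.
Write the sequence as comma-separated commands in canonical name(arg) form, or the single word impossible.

turn(left), move(2), back(3)

key: position moved to (0,0) AND the heading swung to E — translation plus rotation needed
start: at (1,0), heading S
step 1 (turn(left)): at (1,0), heading E
step 2 (move(2)): at (3,0), heading E
step 3 (back(3)): at (0,0), heading E
no other 3-command option fits: unique.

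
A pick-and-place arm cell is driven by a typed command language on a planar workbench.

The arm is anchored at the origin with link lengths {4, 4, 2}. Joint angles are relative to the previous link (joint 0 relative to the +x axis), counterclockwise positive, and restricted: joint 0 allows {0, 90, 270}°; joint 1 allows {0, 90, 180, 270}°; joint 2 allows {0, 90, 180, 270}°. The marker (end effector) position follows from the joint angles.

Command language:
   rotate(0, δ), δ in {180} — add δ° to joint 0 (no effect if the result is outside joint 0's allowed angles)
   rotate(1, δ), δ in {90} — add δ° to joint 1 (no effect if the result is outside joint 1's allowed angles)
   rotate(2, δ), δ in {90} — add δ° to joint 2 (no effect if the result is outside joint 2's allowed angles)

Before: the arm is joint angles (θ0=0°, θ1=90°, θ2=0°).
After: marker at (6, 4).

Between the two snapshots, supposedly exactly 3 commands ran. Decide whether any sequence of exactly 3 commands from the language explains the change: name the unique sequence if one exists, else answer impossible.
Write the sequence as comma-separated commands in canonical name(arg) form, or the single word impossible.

rotate(2, 90), rotate(2, 90), rotate(2, 90)

begin: joint angles (θ0=0°, θ1=90°, θ2=0°)
[1] after rotate(2, 90): joint angles (θ0=0°, θ1=90°, θ2=90°)
[2] after rotate(2, 90): joint angles (θ0=0°, θ1=90°, θ2=180°)
[3] after rotate(2, 90): joint angles (θ0=0°, θ1=90°, θ2=270°)
all 27 alternatives checked — unique.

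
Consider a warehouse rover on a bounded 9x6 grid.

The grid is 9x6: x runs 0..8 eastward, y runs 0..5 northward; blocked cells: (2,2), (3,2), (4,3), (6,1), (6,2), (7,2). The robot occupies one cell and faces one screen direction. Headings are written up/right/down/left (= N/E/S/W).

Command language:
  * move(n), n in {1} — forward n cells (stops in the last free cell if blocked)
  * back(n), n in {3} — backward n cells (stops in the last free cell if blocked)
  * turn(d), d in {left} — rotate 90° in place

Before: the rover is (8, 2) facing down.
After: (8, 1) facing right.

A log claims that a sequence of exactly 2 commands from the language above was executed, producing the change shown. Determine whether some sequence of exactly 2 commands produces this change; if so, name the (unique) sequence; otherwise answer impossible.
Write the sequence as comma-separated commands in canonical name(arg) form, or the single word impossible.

move(1), turn(left)

key: cell and facing (now E) both changed — the 2 commands mix motion and turning
t0: (8, 2) facing down
[1] after move(1): (8, 1) facing down
[2] after turn(left): (8, 1) facing right
uniquely the one of 9 2-step routes that fits.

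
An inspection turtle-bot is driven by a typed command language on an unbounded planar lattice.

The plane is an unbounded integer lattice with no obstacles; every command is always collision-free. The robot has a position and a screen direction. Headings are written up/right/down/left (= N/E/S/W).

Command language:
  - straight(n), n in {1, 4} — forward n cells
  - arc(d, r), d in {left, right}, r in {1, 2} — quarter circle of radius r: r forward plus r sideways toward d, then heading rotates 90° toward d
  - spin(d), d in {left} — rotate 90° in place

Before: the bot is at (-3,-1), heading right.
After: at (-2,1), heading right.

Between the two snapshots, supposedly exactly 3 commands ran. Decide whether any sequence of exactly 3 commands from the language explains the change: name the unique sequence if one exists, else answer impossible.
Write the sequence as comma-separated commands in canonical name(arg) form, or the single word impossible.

key: running arc(right, 1) before spin(left) would end elsewhere — order is forced
t0: at (-3,-1), heading right
t=1 spin(left) ⇒ at (-3,-1), heading up
t=2 straight(1) ⇒ at (-3,0), heading up
t=3 arc(right, 1) ⇒ at (-2,1), heading right
no rival 3-sequence matches.

spin(left), straight(1), arc(right, 1)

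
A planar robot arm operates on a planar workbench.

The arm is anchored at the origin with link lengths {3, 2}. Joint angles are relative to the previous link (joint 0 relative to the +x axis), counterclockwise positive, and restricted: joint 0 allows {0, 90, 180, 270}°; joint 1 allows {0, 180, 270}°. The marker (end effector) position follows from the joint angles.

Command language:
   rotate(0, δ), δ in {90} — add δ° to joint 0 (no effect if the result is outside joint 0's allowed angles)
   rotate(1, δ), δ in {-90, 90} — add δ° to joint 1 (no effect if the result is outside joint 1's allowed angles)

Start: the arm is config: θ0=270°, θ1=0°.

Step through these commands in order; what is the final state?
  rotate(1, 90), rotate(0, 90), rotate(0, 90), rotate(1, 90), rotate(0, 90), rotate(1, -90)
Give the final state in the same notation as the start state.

start: config: θ0=270°, θ1=0°
[1] after rotate(1, 90): config: θ0=270°, θ1=0°
[2] after rotate(0, 90): config: θ0=0°, θ1=0°
[3] after rotate(0, 90): config: θ0=90°, θ1=0°
[4] after rotate(1, 90): config: θ0=90°, θ1=0°
[5] after rotate(0, 90): config: θ0=180°, θ1=0°
[6] after rotate(1, -90): config: θ0=180°, θ1=270°

config: θ0=180°, θ1=270°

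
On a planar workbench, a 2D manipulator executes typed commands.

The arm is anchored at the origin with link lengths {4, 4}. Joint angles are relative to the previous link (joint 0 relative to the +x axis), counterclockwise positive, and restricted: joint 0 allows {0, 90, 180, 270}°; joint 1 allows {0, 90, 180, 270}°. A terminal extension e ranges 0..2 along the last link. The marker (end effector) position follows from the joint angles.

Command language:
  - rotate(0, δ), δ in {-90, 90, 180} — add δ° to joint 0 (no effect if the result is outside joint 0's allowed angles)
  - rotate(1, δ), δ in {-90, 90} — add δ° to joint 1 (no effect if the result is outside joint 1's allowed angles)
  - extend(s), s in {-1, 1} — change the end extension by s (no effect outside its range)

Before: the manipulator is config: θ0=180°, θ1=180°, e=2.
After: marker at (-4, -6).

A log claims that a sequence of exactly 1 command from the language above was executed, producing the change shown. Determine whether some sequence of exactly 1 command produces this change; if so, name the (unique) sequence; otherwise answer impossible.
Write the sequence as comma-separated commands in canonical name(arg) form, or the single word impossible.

t0: config: θ0=180°, θ1=180°, e=2
1. rotate(1, -90) → config: θ0=180°, θ1=90°, e=2
uniquely the one of 7 1-step routes that fits.

rotate(1, -90)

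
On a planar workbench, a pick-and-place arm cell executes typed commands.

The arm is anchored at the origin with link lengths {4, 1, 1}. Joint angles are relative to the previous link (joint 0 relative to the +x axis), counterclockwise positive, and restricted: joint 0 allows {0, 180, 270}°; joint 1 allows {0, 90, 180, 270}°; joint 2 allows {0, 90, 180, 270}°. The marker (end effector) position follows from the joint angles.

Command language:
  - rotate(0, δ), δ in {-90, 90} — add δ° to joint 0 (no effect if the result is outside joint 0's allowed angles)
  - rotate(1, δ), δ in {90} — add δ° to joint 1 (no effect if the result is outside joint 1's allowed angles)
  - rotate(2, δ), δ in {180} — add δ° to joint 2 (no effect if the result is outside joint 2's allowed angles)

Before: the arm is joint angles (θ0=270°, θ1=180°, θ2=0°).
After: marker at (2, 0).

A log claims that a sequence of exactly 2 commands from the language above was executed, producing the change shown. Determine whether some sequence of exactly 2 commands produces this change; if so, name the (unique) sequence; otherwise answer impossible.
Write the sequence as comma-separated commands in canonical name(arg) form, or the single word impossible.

from: joint angles (θ0=270°, θ1=180°, θ2=0°)
[1] after rotate(0, 90): joint angles (θ0=0°, θ1=180°, θ2=0°)
[2] after rotate(0, 90): joint angles (θ0=0°, θ1=180°, θ2=0°)
uniquely the one of 16 2-step routes that fits.

rotate(0, 90), rotate(0, 90)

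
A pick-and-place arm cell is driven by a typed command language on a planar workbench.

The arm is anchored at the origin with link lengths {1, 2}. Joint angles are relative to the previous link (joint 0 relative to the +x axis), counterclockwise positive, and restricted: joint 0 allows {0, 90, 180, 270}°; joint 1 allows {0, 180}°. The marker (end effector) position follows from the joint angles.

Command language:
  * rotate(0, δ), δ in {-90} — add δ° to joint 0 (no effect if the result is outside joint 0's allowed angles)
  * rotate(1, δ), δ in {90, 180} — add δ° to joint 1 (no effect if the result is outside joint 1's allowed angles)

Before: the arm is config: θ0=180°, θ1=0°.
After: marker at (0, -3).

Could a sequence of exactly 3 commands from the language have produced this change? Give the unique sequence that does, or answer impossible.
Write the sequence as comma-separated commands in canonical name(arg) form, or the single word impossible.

start: config: θ0=180°, θ1=0°
1. rotate(0, -90) → config: θ0=90°, θ1=0°
2. rotate(0, -90) → config: θ0=0°, θ1=0°
3. rotate(0, -90) → config: θ0=270°, θ1=0°
no other 3-command option fits: unique.

rotate(0, -90), rotate(0, -90), rotate(0, -90)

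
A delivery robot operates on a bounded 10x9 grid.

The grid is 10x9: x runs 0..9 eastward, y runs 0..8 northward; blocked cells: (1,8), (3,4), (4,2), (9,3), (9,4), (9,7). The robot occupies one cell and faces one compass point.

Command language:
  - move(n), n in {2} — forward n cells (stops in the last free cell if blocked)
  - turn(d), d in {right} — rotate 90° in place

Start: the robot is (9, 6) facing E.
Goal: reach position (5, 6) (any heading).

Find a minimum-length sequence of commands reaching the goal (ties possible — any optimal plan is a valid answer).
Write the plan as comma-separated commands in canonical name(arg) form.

begin: (9, 6) facing E
step 1 (turn(right)): (9, 6) facing S
step 2 (turn(right)): (9, 6) facing W
step 3 (move(2)): (7, 6) facing W
step 4 (move(2)): (5, 6) facing W
shorter routes all fall short; 4 is best.

turn(right), turn(right), move(2), move(2)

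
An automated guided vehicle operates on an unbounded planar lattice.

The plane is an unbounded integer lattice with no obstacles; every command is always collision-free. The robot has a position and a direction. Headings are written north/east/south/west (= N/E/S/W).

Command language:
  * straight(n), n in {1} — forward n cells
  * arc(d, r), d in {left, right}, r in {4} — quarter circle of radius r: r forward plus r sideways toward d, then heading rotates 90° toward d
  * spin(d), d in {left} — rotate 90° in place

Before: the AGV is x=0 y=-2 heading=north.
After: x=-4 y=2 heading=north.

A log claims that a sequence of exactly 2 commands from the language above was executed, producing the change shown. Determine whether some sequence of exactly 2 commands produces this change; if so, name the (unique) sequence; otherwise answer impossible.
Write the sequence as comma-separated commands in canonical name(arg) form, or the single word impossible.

key: still facing N at the end — net rotation zero over 2 steps
begin: x=0 y=-2 heading=north
t=1 spin(left) ⇒ x=0 y=-2 heading=west
t=2 arc(right, 4) ⇒ x=-4 y=2 heading=north
all 16 alternatives checked — unique.

spin(left), arc(right, 4)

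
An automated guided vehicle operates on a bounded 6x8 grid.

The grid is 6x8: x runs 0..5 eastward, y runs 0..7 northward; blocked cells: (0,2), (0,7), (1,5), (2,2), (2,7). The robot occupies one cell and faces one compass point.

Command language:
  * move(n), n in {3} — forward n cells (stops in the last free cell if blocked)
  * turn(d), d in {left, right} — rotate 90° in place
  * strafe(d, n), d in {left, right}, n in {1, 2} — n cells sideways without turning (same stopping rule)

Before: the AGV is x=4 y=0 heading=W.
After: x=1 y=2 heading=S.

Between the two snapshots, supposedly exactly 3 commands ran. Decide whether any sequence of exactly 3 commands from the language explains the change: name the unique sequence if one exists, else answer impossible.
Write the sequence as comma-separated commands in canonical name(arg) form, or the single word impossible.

move(3), strafe(right, 2), turn(left)

key: position moved to (1,2) AND the heading swung to S — translation plus rotation needed
start: x=4 y=0 heading=W
[1] after move(3): x=1 y=0 heading=W
[2] after strafe(right, 2): x=1 y=2 heading=W
[3] after turn(left): x=1 y=2 heading=S
uniquely the one of 343 3-step routes that fits.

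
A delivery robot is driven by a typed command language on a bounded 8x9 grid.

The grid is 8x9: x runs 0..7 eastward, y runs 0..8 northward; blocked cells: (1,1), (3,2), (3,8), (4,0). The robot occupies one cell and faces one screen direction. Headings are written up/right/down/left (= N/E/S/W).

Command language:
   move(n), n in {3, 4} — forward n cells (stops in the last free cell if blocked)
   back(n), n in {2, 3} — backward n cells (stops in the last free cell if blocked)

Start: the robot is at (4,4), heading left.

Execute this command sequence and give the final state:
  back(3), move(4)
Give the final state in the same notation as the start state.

at (3,4), heading left

initial: at (4,4), heading left
t=1 back(3) ⇒ at (7,4), heading left
t=2 move(4) ⇒ at (3,4), heading left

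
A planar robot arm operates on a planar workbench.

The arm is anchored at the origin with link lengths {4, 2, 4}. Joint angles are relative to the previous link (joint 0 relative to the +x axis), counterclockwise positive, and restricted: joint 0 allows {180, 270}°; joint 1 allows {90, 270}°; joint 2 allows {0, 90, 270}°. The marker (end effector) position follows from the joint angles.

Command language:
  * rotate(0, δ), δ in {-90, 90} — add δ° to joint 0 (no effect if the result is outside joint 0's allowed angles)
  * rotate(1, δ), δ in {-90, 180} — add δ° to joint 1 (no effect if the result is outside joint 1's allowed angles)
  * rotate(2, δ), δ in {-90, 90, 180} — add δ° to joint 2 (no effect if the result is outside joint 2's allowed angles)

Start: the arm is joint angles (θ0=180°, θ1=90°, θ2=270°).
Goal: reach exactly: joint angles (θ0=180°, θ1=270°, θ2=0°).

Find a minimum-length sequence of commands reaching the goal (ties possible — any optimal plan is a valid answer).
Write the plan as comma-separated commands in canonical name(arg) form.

begin: joint angles (θ0=180°, θ1=90°, θ2=270°)
1. rotate(2, 90) → joint angles (θ0=180°, θ1=90°, θ2=0°)
2. rotate(1, 180) → joint angles (θ0=180°, θ1=270°, θ2=0°)
shorter routes all fall short; 2 is best.

rotate(2, 90), rotate(1, 180)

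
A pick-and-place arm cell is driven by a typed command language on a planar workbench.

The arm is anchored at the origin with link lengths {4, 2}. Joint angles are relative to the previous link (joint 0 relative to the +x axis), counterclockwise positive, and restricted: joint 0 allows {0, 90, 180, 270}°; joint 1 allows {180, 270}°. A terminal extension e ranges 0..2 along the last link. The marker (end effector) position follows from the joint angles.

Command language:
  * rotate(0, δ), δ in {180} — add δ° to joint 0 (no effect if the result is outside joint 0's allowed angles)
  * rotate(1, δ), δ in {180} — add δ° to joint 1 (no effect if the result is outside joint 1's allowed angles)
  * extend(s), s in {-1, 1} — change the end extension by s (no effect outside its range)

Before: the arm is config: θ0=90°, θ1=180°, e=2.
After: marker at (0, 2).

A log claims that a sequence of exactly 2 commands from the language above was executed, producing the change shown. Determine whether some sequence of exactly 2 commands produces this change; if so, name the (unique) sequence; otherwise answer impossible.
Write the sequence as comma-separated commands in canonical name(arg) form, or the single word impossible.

extend(-1), extend(-1)

initial: config: θ0=90°, θ1=180°, e=2
step 1 (extend(-1)): config: θ0=90°, θ1=180°, e=1
step 2 (extend(-1)): config: θ0=90°, θ1=180°, e=0
no other 2-command option fits: unique.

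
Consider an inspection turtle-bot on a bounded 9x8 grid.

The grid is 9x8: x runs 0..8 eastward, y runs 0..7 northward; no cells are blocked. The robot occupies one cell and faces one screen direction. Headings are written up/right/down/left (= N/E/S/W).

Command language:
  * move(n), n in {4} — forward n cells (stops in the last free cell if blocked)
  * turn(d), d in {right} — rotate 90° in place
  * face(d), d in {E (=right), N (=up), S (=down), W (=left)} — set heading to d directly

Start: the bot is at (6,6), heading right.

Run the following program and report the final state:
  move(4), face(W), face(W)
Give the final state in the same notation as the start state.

initial: at (6,6), heading right
[1] after move(4): at (8,6), heading right
[2] after face(W): at (8,6), heading left
[3] after face(W): at (8,6), heading left

at (8,6), heading left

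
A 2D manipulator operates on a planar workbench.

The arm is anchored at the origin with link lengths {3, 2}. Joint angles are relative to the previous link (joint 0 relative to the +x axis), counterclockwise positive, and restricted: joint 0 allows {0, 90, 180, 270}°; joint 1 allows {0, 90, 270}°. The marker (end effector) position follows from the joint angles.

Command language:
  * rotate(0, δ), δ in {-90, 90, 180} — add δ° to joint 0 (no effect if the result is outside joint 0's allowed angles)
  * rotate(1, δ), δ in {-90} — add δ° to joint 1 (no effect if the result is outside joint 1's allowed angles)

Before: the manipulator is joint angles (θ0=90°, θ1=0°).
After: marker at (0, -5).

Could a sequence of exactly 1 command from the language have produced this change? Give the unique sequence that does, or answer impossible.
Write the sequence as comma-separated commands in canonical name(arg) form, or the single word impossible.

start: joint angles (θ0=90°, θ1=0°)
t=1 rotate(0, 180) ⇒ joint angles (θ0=270°, θ1=0°)
no rival 1-sequence matches.

rotate(0, 180)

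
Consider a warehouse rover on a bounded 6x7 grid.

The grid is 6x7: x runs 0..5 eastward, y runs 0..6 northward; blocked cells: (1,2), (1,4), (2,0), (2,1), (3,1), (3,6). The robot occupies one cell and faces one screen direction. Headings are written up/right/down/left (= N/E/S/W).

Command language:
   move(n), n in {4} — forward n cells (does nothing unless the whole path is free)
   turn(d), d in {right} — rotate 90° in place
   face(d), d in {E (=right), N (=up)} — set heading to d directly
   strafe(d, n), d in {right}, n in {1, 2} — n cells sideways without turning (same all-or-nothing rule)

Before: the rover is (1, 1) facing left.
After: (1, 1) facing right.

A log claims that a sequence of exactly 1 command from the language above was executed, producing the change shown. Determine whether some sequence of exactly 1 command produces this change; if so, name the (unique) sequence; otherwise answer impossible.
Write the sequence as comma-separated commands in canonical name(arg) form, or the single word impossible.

key: parked at (1,1) the whole time — nothing moves the robot
start: (1, 1) facing left
t=1 face(E) ⇒ (1, 1) facing right
uniquely the one of 6 1-step routes that fits.

face(E)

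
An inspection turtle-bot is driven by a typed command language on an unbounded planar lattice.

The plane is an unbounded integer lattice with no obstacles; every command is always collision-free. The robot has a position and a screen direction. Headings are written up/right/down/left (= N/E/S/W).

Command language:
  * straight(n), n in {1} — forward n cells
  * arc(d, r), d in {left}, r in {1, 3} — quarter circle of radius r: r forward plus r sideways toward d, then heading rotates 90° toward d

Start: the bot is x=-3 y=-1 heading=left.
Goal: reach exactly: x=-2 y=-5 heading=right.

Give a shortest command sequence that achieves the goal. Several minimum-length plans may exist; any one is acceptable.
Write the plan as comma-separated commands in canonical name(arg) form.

straight(1), arc(left, 1), arc(left, 3)

start: x=-3 y=-1 heading=left
[1] after straight(1): x=-4 y=-1 heading=left
[2] after arc(left, 1): x=-5 y=-2 heading=down
[3] after arc(left, 3): x=-2 y=-5 heading=right
minimal: 3 command(s), checked below 3.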